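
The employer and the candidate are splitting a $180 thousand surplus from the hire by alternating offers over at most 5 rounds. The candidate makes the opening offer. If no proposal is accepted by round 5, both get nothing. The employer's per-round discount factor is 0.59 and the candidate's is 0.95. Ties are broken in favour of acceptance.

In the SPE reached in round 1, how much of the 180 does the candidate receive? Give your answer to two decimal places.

Round 5 (the candidate proposes): rejection yields 0 for the employer; the candidate offers 0 and keeps 180.
Round 4 (the employer proposes): the candidate can get 180 next round, worth 0.95 × 180 = 171 now. The employer offers 171 and keeps 180 − 171 = 9.
Round 3 (the candidate proposes): the employer can get 9 next round, worth 0.59 × 9 = 5.31 now; the candidate offers that and keeps 174.69.
Round 2 (the employer proposes): the candidate can get 174.69 next round, worth 0.95 × 174.69 = 165.9555 now; the employer offers that and keeps 14.0445.
Round 1 (the candidate proposes): the employer can get 14.0445 next round, worth 0.59 × 14.0445 = 8.286255 now. The candidate offers 8.286255 and keeps 180 − 8.286255 = 171.713745.

171.71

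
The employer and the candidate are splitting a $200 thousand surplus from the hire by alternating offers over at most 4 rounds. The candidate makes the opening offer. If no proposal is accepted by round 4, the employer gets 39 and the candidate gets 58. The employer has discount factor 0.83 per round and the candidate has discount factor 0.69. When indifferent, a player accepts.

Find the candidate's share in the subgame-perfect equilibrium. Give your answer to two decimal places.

By backward induction:
Round 4 (the employer proposes): the candidate gets 58 if talks fail, so the employer offers 58 and keeps 142.
Round 3 (the candidate proposes): the employer can get 142 next round, worth 0.83 × 142 = 117.86 now, so the candidate offers 117.86, keeping 82.14.
Round 2 (the employer proposes): the candidate can get 82.14 next round, worth 0.69 × 82.14 = 56.6766 now. The employer offers 56.6766 and keeps 200 − 56.6766 = 143.3234.
Round 1 (the candidate proposes): the employer can get 143.3234 next round, worth 0.83 × 143.3234 = 118.958422 now. The candidate offers 118.958422 and keeps 200 − 118.958422 = 81.041578.

81.04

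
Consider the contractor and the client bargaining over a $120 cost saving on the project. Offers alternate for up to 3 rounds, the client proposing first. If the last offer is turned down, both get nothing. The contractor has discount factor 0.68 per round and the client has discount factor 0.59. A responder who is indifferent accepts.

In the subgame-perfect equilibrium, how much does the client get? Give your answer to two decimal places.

Round 3 (the client proposes): the contractor will accept anything ≥ 0, so the client offers 0 and keeps 120.
Round 2 (the contractor proposes): the client can get 120 next round, worth 0.59 × 120 = 70.8 now. The contractor offers 70.8 and keeps 120 − 70.8 = 49.2.
Round 1 (the client proposes): the contractor can get 49.2 next round, worth 0.68 × 49.2 = 33.456 now, so the client offers 33.456, keeping 86.544.

86.54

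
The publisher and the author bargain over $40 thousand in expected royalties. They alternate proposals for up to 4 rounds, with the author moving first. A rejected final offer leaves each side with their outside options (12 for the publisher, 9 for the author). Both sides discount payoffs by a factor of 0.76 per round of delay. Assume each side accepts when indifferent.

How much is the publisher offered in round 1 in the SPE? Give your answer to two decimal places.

Round 4 (the publisher proposes): the author gets 9 if talks fail, so the publisher offers 9 and keeps 31.
Round 3 (the author proposes): the publisher can get 31 next round, worth 0.76 × 31 = 23.56 now. The author offers 23.56 and keeps 40 − 23.56 = 16.44.
Round 2 (the publisher proposes): the author can get 16.44 next round, worth 0.76 × 16.44 = 12.4944 now; the publisher offers that and keeps 27.5056.
Round 1 (the author proposes): the publisher can get 27.5056 next round, worth 0.76 × 27.5056 = 20.904256 now; the author offers that and keeps 19.095744.

20.90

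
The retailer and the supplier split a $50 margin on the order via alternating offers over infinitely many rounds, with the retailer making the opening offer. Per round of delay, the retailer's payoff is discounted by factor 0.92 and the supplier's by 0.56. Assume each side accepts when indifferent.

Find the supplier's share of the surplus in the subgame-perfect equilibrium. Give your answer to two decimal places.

4.62

In a stationary SPE each proposer offers the other exactly their discounted continuation value.
If the retailer keeps x when proposing and the supplier keeps y when proposing, then x = 50 − 0.56y and y = 50 − 0.92x.
Solving: x = 50(1 − 0.56) / (1 − 0.92·0.56) = 22 / 0.4848 ≈ 45.3795.
The supplier gets 50 − 45.3795 ≈ 4.6205.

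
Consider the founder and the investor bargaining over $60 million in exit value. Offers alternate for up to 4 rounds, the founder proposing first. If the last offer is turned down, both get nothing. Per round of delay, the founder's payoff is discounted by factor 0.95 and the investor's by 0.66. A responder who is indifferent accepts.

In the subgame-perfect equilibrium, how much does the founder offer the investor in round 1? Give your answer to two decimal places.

By backward induction:
Round 4 (the investor proposes): the founder will accept anything ≥ 0, so the investor offers 0 and keeps 60.
Round 3 (the founder proposes): the investor can get 60 next round, worth 0.66 × 60 = 39.6 now. The founder offers 39.6 and keeps 60 − 39.6 = 20.4.
Round 2 (the investor proposes): the founder can get 20.4 next round, worth 0.95 × 20.4 = 19.38 now; the investor offers that and keeps 40.62.
Round 1 (the founder proposes): the investor can get 40.62 next round, worth 0.66 × 40.62 = 26.8092 now, so the founder offers 26.8092, keeping 33.1908.

26.81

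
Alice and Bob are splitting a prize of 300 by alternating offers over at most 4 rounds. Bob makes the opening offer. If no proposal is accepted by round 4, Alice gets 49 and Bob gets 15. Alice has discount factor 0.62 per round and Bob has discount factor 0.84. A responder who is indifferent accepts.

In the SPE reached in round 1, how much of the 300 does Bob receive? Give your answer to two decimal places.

Round 4 (Alice proposes): Bob gets 15 if talks fail, so Alice offers 15 and keeps 285.
Round 3 (Bob proposes): Alice can get 285 next round, worth 0.62 × 285 = 176.7 now; Bob offers that and keeps 123.3.
Round 2 (Alice proposes): Bob can get 123.3 next round, worth 0.84 × 123.3 = 103.572 now. Alice offers 103.572 and keeps 300 − 103.572 = 196.428.
Round 1 (Bob proposes): Alice can get 196.428 next round, worth 0.62 × 196.428 = 121.78536 now, so Bob offers 121.78536, keeping 178.21464.

178.21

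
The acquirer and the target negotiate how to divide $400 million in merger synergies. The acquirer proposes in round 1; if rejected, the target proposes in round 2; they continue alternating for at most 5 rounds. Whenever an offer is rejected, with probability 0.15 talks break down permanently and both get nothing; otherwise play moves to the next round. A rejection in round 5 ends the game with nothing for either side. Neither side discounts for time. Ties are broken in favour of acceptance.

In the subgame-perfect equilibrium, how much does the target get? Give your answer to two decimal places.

Round 5 (the acquirer proposes): rejection yields 0 for the target; the acquirer offers 0 and keeps 400.
Round 4 (the target proposes): rejecting gives the acquirer an expected 0.85 × 400 = 340; the target offers that and keeps 60.
Round 3 (the acquirer proposes): rejecting gives the target an expected 0.85 × 60 = 51; the acquirer offers that and keeps 349.
Round 2 (the target proposes): rejecting gives the acquirer an expected 0.85 × 349 = 296.65; the target offers that and keeps 103.35.
Round 1 (the acquirer proposes): rejecting gives the target an expected 0.85 × 103.35 = 87.8475; the acquirer offers that and keeps 312.1525.

87.85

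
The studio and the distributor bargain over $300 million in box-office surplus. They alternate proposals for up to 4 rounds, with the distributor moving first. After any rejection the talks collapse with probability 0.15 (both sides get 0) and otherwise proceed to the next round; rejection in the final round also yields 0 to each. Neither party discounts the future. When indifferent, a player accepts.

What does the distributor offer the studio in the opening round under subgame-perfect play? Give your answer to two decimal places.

222.49

Round 4 (the studio proposes): the distributor will accept anything ≥ 0, so the studio offers 0 and keeps 300.
Round 3 (the distributor proposes): rejecting gives the studio an expected 0.85 × 300 = 255, so the distributor offers 255, keeping 45.
Round 2 (the studio proposes): rejecting gives the distributor an expected 0.85 × 45 = 38.25; the studio offers that and keeps 261.75.
Round 1 (the distributor proposes): rejecting gives the studio an expected 0.85 × 261.75 = 222.4875. The distributor offers 222.4875 and keeps 300 − 222.4875 = 77.5125.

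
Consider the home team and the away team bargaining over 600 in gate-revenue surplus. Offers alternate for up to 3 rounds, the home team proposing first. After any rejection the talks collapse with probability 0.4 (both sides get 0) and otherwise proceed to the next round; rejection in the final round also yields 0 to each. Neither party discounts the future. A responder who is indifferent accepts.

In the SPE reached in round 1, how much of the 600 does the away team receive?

Round 3 (the home team proposes): rejection yields 0 for the away team; the home team offers 0 and keeps 600.
Round 2 (the away team proposes): rejecting gives the home team an expected 0.6 × 600 = 360; the away team offers that and keeps 240.
Round 1 (the home team proposes): rejecting gives the away team an expected 0.6 × 240 = 144, so the home team offers 144, keeping 456.

144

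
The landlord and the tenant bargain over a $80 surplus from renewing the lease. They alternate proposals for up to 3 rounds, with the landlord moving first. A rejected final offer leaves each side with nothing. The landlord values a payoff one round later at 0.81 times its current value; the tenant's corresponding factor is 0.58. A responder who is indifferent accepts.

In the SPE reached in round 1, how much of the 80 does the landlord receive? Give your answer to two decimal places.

Round 3 (the landlord proposes): the tenant will accept anything ≥ 0, so the landlord offers 0 and keeps 80.
Round 2 (the tenant proposes): the landlord can get 80 next round, worth 0.81 × 80 = 64.8 now; the tenant offers that and keeps 15.2.
Round 1 (the landlord proposes): the tenant can get 15.2 next round, worth 0.58 × 15.2 = 8.816 now. The landlord offers 8.816 and keeps 80 − 8.816 = 71.184.

71.18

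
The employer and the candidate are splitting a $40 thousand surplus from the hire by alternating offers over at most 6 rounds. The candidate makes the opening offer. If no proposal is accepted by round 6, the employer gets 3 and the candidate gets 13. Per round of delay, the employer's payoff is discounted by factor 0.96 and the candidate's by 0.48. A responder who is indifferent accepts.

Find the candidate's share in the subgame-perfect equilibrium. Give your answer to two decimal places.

Round 6 (the employer proposes): the candidate gets 13 if talks fail, so the employer offers 13 and keeps 27.
Round 5 (the candidate proposes): the employer can get 27 next round, worth 0.96 × 27 = 25.92 now; the candidate offers that and keeps 14.08.
Round 4 (the employer proposes): the candidate can get 14.08 next round, worth 0.48 × 14.08 = 6.7584 now, so the employer offers 6.7584, keeping 33.2416.
Round 3 (the candidate proposes): the employer can get 33.2416 next round, worth 0.96 × 33.2416 = 31.911936 now. The candidate offers 31.911936 and keeps 40 − 31.911936 = 8.088064.
Round 2 (the employer proposes): the candidate can get 8.088064 next round, worth 0.48 × 8.088064 = 3.88227072 now. The employer offers 3.88227072 and keeps 40 − 3.88227072 = 36.11772928.
Round 1 (the candidate proposes): the employer can get 36.11772928 next round, worth 0.96 × 36.11772928 = 34.6730201088 now; the candidate offers that and keeps 5.3269798912.

5.33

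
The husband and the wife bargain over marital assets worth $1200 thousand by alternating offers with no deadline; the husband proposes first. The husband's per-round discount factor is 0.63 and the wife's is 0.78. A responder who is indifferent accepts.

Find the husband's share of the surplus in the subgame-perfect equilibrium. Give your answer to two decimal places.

Let x be the husband's share when the husband proposes and y be the wife's share when the wife proposes.
The wife accepts iff offered ≥ 0.78·y, so x = 1200 − 0.78y. Symmetrically y = 1200 − 0.63x.
Substituting: x = 1200 − 0.78(1200 − 0.63x), giving x(1 − 0.63·0.78) = 1200(1 − 0.78).
So x = 1200 × 0.22 / 0.5086 ≈ 519.0720, and the wife receives 1200 − x ≈ 680.9280.

519.07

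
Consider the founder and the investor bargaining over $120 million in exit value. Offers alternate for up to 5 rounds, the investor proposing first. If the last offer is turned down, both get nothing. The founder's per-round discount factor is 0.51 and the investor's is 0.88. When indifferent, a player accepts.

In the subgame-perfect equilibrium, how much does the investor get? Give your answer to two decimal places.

Round 5 (the investor proposes): rejection yields 0 for the founder; the investor offers 0 and keeps 120.
Round 4 (the founder proposes): the investor can get 120 next round, worth 0.88 × 120 = 105.6 now, so the founder offers 105.6, keeping 14.4.
Round 3 (the investor proposes): the founder can get 14.4 next round, worth 0.51 × 14.4 = 7.344 now; the investor offers that and keeps 112.656.
Round 2 (the founder proposes): the investor can get 112.656 next round, worth 0.88 × 112.656 = 99.13728 now; the founder offers that and keeps 20.86272.
Round 1 (the investor proposes): the founder can get 20.86272 next round, worth 0.51 × 20.86272 = 10.6399872 now. The investor offers 10.6399872 and keeps 120 − 10.6399872 = 109.3600128.

109.36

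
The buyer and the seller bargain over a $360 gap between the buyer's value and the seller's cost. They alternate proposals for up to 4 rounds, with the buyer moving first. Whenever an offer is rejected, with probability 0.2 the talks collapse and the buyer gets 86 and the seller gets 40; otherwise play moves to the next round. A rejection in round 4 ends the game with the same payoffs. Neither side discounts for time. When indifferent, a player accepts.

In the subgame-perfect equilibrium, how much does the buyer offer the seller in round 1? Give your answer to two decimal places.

197.25

Round 4 (the seller proposes): the buyer gets 86 if talks fail, so the seller offers 86 and keeps 274.
Round 3 (the buyer proposes): rejecting gives the seller an expected 0.8 × 274 + 0.2 × 40 = 227.2; the buyer offers that and keeps 132.8.
Round 2 (the seller proposes): rejecting gives the buyer an expected 0.8 × 132.8 + 0.2 × 86 = 123.44, so the seller offers 123.44, keeping 236.56.
Round 1 (the buyer proposes): rejecting gives the seller an expected 0.8 × 236.56 + 0.2 × 40 = 197.248, so the buyer offers 197.248, keeping 162.752.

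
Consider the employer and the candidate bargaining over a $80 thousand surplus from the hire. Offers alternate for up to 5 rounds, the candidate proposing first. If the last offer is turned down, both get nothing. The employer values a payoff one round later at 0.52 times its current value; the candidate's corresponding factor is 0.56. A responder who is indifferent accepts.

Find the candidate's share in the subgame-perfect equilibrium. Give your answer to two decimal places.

56.37

Round 5 (the candidate proposes): rejection yields 0 for the employer; the candidate offers 0 and keeps 80.
Round 4 (the employer proposes): the candidate can get 80 next round, worth 0.56 × 80 = 44.8 now; the employer offers that and keeps 35.2.
Round 3 (the candidate proposes): the employer can get 35.2 next round, worth 0.52 × 35.2 = 18.304 now. The candidate offers 18.304 and keeps 80 − 18.304 = 61.696.
Round 2 (the employer proposes): the candidate can get 61.696 next round, worth 0.56 × 61.696 = 34.54976 now. The employer offers 34.54976 and keeps 80 − 34.54976 = 45.45024.
Round 1 (the candidate proposes): the employer can get 45.45024 next round, worth 0.52 × 45.45024 = 23.6341248 now. The candidate offers 23.6341248 and keeps 80 − 23.6341248 = 56.3658752.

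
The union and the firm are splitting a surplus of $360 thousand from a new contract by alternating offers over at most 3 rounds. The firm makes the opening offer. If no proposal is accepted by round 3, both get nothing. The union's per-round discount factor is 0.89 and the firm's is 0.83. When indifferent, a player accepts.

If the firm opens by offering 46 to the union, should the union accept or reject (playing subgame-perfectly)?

Round 3 (the firm proposes): rejection yields 0 for the union; the firm offers 0 and keeps 360.
Round 2 (the union proposes): the firm can get 360 next round, worth 0.83 × 360 = 298.8 now. The union offers 298.8 and keeps 360 − 298.8 = 61.2.
So by rejecting in round 1, the union gets 61.2 next round, worth 0.89 × 61.2 = 54.468 now.
Offer 46 < 54.468, so the union rejects.

Reject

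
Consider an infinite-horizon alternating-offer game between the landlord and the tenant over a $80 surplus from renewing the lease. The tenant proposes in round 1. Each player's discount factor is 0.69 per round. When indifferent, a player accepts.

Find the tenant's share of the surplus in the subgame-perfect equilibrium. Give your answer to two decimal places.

When the tenant proposes, the landlord accepts any offer worth at least 0.69 times what the landlord would get by proposing next round; and vice versa.
This gives x = 80 − 0.69y and y = 80 − 0.69x, where x and y are each side's share when it proposes.
Hence (1 − 0.69·0.69)x = 80(1 − 0.69), i.e. 0.5239·x = 24.8.
x ≈ 47.3373; the landlord's share is 80 − x ≈ 32.6627.

47.34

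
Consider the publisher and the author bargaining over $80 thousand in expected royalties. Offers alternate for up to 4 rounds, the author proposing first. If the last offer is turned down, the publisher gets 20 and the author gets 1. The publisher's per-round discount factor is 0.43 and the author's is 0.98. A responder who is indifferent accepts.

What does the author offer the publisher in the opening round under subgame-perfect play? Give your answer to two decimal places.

15.00

Round 4 (the publisher proposes): the author gets 1 if talks fail, so the publisher offers 1 and keeps 79.
Round 3 (the author proposes): the publisher can get 79 next round, worth 0.43 × 79 = 33.97 now, so the author offers 33.97, keeping 46.03.
Round 2 (the publisher proposes): the author can get 46.03 next round, worth 0.98 × 46.03 = 45.1094 now; the publisher offers that and keeps 34.8906.
Round 1 (the author proposes): the publisher can get 34.8906 next round, worth 0.43 × 34.8906 = 15.002958 now. The author offers 15.002958 and keeps 80 − 15.002958 = 64.997042.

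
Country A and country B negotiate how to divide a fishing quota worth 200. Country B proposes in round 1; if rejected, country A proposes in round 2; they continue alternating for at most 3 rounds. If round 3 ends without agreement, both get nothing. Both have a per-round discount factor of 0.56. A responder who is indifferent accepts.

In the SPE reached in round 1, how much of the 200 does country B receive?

150.72

Round 3 (country B proposes): rejection yields 0 for country A; country B offers 0 and keeps 200.
Round 2 (country A proposes): country B can get 200 next round, worth 0.56 × 200 = 112 now; country A offers that and keeps 88.
Round 1 (country B proposes): country A can get 88 next round, worth 0.56 × 88 = 49.28 now. Country B offers 49.28 and keeps 200 − 49.28 = 150.72.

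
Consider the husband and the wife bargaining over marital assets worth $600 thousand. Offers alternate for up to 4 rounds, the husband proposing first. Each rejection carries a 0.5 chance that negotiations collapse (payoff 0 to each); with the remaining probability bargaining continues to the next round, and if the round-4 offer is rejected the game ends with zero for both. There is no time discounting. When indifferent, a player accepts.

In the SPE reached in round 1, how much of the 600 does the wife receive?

225

By backward induction:
Round 4 (the wife proposes): the husband will accept anything ≥ 0, so the wife offers 0 and keeps 600.
Round 3 (the husband proposes): rejecting gives the wife an expected 0.5 × 600 = 300. The husband offers 300 and keeps 600 − 300 = 300.
Round 2 (the wife proposes): rejecting gives the husband an expected 0.5 × 300 = 150. The wife offers 150 and keeps 600 − 150 = 450.
Round 1 (the husband proposes): rejecting gives the wife an expected 0.5 × 450 = 225. The husband offers 225 and keeps 600 − 225 = 375.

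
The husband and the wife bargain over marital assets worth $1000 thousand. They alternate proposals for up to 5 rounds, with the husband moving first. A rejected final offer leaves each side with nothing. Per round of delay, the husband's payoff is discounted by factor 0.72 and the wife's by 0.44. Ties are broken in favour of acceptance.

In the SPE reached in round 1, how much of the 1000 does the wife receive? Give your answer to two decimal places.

162.23

Round 5 (the husband proposes): rejection yields 0 for the wife; the husband offers 0 and keeps 1000.
Round 4 (the wife proposes): the husband can get 1000 next round, worth 0.72 × 1000 = 720 now; the wife offers that and keeps 280.
Round 3 (the husband proposes): the wife can get 280 next round, worth 0.44 × 280 = 123.2 now; the husband offers that and keeps 876.8.
Round 2 (the wife proposes): the husband can get 876.8 next round, worth 0.72 × 876.8 = 631.296 now. The wife offers 631.296 and keeps 1000 − 631.296 = 368.704.
Round 1 (the husband proposes): the wife can get 368.704 next round, worth 0.44 × 368.704 = 162.22976 now. The husband offers 162.22976 and keeps 1000 − 162.22976 = 837.77024.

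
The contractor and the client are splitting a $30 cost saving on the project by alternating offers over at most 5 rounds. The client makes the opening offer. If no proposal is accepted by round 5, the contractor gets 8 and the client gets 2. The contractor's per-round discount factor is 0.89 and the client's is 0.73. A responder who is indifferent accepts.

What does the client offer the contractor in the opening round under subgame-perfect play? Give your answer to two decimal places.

Round 5 (the client proposes): the contractor gets 8 if talks fail, so the client offers 8 and keeps 22.
Round 4 (the contractor proposes): the client can get 22 next round, worth 0.73 × 22 = 16.06 now; the contractor offers that and keeps 13.94.
Round 3 (the client proposes): the contractor can get 13.94 next round, worth 0.89 × 13.94 = 12.4066 now; the client offers that and keeps 17.5934.
Round 2 (the contractor proposes): the client can get 17.5934 next round, worth 0.73 × 17.5934 = 12.843182 now; the contractor offers that and keeps 17.156818.
Round 1 (the client proposes): the contractor can get 17.156818 next round, worth 0.89 × 17.156818 = 15.26956802 now; the client offers that and keeps 14.73043198.

15.27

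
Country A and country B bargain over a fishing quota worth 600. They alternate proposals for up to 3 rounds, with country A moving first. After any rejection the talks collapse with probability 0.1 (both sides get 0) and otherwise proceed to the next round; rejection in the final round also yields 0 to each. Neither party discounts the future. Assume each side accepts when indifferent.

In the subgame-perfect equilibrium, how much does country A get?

Round 3 (country A proposes): rejection yields 0 for country B; country A offers 0 and keeps 600.
Round 2 (country B proposes): rejecting gives country A an expected 0.9 × 600 = 540; country B offers that and keeps 60.
Round 1 (country A proposes): rejecting gives country B an expected 0.9 × 60 = 54; country A offers that and keeps 546.

546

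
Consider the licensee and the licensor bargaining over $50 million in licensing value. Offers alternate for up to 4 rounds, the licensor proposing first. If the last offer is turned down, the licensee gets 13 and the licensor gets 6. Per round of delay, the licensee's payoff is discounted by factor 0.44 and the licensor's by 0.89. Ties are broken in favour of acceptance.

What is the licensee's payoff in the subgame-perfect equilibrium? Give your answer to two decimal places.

10.00

Solve by backward induction from round 4.
Round 4 (the licensee proposes): the licensor gets 6 if talks fail, so the licensee offers 6 and keeps 44.
Round 3 (the licensor proposes): the licensee can get 44 next round, worth 0.44 × 44 = 19.36 now, so the licensor offers 19.36, keeping 30.64.
Round 2 (the licensee proposes): the licensor can get 30.64 next round, worth 0.89 × 30.64 = 27.2696 now, so the licensee offers 27.2696, keeping 22.7304.
Round 1 (the licensor proposes): the licensee can get 22.7304 next round, worth 0.44 × 22.7304 = 10.001376 now, so the licensor offers 10.001376, keeping 39.998624.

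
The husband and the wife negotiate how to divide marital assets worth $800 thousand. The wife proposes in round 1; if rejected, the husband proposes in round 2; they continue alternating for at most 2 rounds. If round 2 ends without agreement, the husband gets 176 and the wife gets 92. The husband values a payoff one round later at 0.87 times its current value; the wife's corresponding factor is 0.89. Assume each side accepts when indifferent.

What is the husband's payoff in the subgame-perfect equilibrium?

Round 2 (the husband proposes): the wife gets 92 if talks fail, so the husband offers 92 and keeps 708.
Round 1 (the wife proposes): the husband can get 708 next round, worth 0.87 × 708 = 615.96 now; the wife offers that and keeps 184.04.

615.96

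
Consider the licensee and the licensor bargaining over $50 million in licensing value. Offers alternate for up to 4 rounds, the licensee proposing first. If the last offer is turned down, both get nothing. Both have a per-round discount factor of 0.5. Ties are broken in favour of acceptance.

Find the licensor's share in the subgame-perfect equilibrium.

18.75

Round 4 (the licensor proposes): the licensee will accept anything ≥ 0, so the licensor offers 0 and keeps 50.
Round 3 (the licensee proposes): the licensor can get 50 next round, worth 0.5 × 50 = 25 now, so the licensee offers 25, keeping 25.
Round 2 (the licensor proposes): the licensee can get 25 next round, worth 0.5 × 25 = 12.5 now; the licensor offers that and keeps 37.5.
Round 1 (the licensee proposes): the licensor can get 37.5 next round, worth 0.5 × 37.5 = 18.75 now, so the licensee offers 18.75, keeping 31.25.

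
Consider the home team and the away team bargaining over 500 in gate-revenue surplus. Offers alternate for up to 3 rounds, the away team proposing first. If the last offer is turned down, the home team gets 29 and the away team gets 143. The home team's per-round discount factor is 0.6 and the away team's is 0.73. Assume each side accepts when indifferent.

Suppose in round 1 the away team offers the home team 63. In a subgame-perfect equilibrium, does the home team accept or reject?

Reject

Round 3 (the away team proposes): the home team gets 29 if talks fail, so the away team offers 29 and keeps 471.
Round 2 (the home team proposes): the away team can get 471 next round, worth 0.73 × 471 = 343.83 now; the home team offers that and keeps 156.17.
So by rejecting in round 1, the home team gets 156.17 next round, worth 0.6 × 156.17 = 93.702 now.
Offer 63 < 93.702, so the home team rejects.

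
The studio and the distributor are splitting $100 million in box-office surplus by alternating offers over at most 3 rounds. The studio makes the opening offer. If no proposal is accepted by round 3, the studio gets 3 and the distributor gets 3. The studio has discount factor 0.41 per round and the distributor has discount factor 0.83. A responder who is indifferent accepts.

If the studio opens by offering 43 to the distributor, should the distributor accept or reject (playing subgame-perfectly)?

Round 3 (the studio proposes): the distributor gets 3 if talks fail, so the studio offers 3 and keeps 97.
Round 2 (the distributor proposes): the studio can get 97 next round, worth 0.41 × 97 = 39.77 now, so the distributor offers 39.77, keeping 60.23.
So by rejecting in round 1, the distributor gets 60.23 next round, worth 0.83 × 60.23 = 49.9909 now.
Offer 43 < 49.9909, so the distributor rejects.

Reject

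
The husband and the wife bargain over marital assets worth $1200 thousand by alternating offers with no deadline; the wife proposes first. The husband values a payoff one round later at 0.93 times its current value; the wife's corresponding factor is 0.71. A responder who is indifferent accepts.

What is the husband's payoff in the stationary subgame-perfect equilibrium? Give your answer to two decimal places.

952.72

Let x be the wife's share when the wife proposes and y be the husband's share when the husband proposes.
The husband accepts iff offered ≥ 0.93·y, so x = 1200 − 0.93y. Symmetrically y = 1200 − 0.71x.
Substituting: x = 1200 − 0.93(1200 − 0.71x), giving x(1 − 0.71·0.93) = 1200(1 − 0.93).
So x = 1200 × 0.07 / 0.3397 ≈ 247.2770, and the husband receives 1200 − x ≈ 952.7230.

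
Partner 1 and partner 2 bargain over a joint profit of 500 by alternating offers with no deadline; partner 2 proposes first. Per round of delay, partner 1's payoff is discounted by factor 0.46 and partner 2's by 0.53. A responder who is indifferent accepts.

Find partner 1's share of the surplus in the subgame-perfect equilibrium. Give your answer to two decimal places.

142.95

When partner 2 proposes, partner 1 accepts any offer worth at least 0.46 times what partner 1 would get by proposing next round; and vice versa.
This gives x = 500 − 0.46y and y = 500 − 0.53x, where x and y are each side's share when it proposes.
Hence (1 − 0.46·0.53)x = 500(1 − 0.46), i.e. 0.7562·x = 270.
x ≈ 357.0484; partner 1's share is 500 − x ≈ 142.9516.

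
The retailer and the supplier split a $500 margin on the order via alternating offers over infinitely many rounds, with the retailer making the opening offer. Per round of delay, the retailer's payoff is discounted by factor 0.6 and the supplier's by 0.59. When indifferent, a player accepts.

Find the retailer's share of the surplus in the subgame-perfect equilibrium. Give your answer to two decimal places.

In a stationary SPE each proposer offers the other exactly their discounted continuation value.
If the retailer keeps x when proposing and the supplier keeps y when proposing, then x = 500 − 0.59y and y = 500 − 0.6x.
Solving: x = 500(1 − 0.59) / (1 − 0.6·0.59) = 205 / 0.646 ≈ 317.3375.
The supplier gets 500 − 317.3375 ≈ 182.6625.

317.34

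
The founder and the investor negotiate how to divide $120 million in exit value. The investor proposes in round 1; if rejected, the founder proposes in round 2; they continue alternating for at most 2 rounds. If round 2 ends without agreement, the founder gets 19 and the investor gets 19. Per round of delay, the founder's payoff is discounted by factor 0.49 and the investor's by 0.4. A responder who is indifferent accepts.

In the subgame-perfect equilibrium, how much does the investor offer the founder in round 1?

49.49

Round 2 (the founder proposes): the investor gets 19 if talks fail, so the founder offers 19 and keeps 101.
Round 1 (the investor proposes): the founder can get 101 next round, worth 0.49 × 101 = 49.49 now. The investor offers 49.49 and keeps 120 − 49.49 = 70.51.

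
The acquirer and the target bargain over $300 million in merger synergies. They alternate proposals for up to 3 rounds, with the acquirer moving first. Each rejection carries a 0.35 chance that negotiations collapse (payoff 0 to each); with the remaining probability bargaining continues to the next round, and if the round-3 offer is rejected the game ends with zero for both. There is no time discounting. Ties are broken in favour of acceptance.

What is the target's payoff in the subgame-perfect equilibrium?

By backward induction:
Round 3 (the acquirer proposes): rejection yields 0 for the target; the acquirer offers 0 and keeps 300.
Round 2 (the target proposes): rejecting gives the acquirer an expected 0.65 × 300 = 195; the target offers that and keeps 105.
Round 1 (the acquirer proposes): rejecting gives the target an expected 0.65 × 105 = 68.25, so the acquirer offers 68.25, keeping 231.75.

68.25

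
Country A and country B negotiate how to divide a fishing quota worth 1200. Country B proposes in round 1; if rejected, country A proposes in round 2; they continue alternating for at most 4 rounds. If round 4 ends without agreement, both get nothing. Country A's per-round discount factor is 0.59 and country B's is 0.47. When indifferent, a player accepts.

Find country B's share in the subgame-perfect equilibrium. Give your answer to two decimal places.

628.43

Solve by backward induction from round 4.
Round 4 (country A proposes): country B will accept anything ≥ 0, so country A offers 0 and keeps 1200.
Round 3 (country B proposes): country A can get 1200 next round, worth 0.59 × 1200 = 708 now, so country B offers 708, keeping 492.
Round 2 (country A proposes): country B can get 492 next round, worth 0.47 × 492 = 231.24 now, so country A offers 231.24, keeping 968.76.
Round 1 (country B proposes): country A can get 968.76 next round, worth 0.59 × 968.76 = 571.5684 now. Country B offers 571.5684 and keeps 1200 − 571.5684 = 628.4316.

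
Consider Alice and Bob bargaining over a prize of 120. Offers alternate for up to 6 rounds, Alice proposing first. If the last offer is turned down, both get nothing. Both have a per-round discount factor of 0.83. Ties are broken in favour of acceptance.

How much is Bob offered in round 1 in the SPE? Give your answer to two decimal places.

Work backward from the last round.
Round 6 (Bob proposes): Alice will accept anything ≥ 0, so Bob offers 0 and keeps 120.
Round 5 (Alice proposes): Bob can get 120 next round, worth 0.83 × 120 = 99.6 now. Alice offers 99.6 and keeps 120 − 99.6 = 20.4.
Round 4 (Bob proposes): Alice can get 20.4 next round, worth 0.83 × 20.4 = 16.932 now. Bob offers 16.932 and keeps 120 − 16.932 = 103.068.
Round 3 (Alice proposes): Bob can get 103.068 next round, worth 0.83 × 103.068 = 85.54644 now; Alice offers that and keeps 34.45356.
Round 2 (Bob proposes): Alice can get 34.45356 next round, worth 0.83 × 34.45356 = 28.5964548 now, so Bob offers 28.5964548, keeping 91.4035452.
Round 1 (Alice proposes): Bob can get 91.4035452 next round, worth 0.83 × 91.4035452 = 75.864942516 now. Alice offers 75.864942516 and keeps 120 − 75.864942516 = 44.135057484.

75.86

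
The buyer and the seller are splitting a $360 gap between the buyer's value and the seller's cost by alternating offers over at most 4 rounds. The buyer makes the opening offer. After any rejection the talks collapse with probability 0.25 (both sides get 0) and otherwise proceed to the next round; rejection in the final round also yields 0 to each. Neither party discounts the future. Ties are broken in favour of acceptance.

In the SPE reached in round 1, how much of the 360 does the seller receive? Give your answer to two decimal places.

Round 4 (the seller proposes): the buyer will accept anything ≥ 0, so the seller offers 0 and keeps 360.
Round 3 (the buyer proposes): rejecting gives the seller an expected 0.75 × 360 = 270; the buyer offers that and keeps 90.
Round 2 (the seller proposes): rejecting gives the buyer an expected 0.75 × 90 = 67.5, so the seller offers 67.5, keeping 292.5.
Round 1 (the buyer proposes): rejecting gives the seller an expected 0.75 × 292.5 = 219.375. The buyer offers 219.375 and keeps 360 − 219.375 = 140.625.

219.38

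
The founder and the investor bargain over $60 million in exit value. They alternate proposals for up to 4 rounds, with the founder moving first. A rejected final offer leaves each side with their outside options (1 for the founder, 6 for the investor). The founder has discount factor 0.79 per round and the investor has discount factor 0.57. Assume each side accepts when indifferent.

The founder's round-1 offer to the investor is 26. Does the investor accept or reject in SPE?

Accept

Round 4 (the investor proposes): the founder gets 1 if talks fail, so the investor offers 1 and keeps 59.
Round 3 (the founder proposes): the investor can get 59 next round, worth 0.57 × 59 = 33.63 now, so the founder offers 33.63, keeping 26.37.
Round 2 (the investor proposes): the founder can get 26.37 next round, worth 0.79 × 26.37 = 20.8323 now; the investor offers that and keeps 39.1677.
So by rejecting in round 1, the investor gets 39.1677 next round, worth 0.57 × 39.1677 = 22.325589 now.
Offer 26 ≥ 22.325589, so the investor accepts.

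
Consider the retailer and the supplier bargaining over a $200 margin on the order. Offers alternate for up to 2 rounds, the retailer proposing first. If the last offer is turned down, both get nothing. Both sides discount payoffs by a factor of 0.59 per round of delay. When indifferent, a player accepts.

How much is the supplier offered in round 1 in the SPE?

118

Round 2 (the supplier proposes): rejection yields 0 for the retailer; the supplier offers 0 and keeps 200.
Round 1 (the retailer proposes): the supplier can get 200 next round, worth 0.59 × 200 = 118 now. The retailer offers 118 and keeps 200 − 118 = 82.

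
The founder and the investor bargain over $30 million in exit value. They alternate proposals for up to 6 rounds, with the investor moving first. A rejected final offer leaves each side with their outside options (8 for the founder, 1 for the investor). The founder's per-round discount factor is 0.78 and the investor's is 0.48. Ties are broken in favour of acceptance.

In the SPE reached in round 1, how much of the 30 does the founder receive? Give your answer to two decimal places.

Round 6 (the founder proposes): the investor gets 1 if talks fail, so the founder offers 1 and keeps 29.
Round 5 (the investor proposes): the founder can get 29 next round, worth 0.78 × 29 = 22.62 now, so the investor offers 22.62, keeping 7.38.
Round 4 (the founder proposes): the investor can get 7.38 next round, worth 0.48 × 7.38 = 3.5424 now, so the founder offers 3.5424, keeping 26.4576.
Round 3 (the investor proposes): the founder can get 26.4576 next round, worth 0.78 × 26.4576 = 20.636928 now, so the investor offers 20.636928, keeping 9.363072.
Round 2 (the founder proposes): the investor can get 9.363072 next round, worth 0.48 × 9.363072 = 4.49427456 now, so the founder offers 4.49427456, keeping 25.50572544.
Round 1 (the investor proposes): the founder can get 25.50572544 next round, worth 0.78 × 25.50572544 = 19.8944658432 now, so the investor offers 19.8944658432, keeping 10.1055341568.

19.89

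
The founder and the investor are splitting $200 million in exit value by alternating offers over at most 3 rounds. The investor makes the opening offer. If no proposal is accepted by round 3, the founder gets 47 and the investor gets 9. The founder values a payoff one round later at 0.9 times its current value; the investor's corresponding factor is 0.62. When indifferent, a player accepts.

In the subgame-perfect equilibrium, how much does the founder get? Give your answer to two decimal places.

94.63

Round 3 (the investor proposes): the founder gets 47 if talks fail, so the investor offers 47 and keeps 153.
Round 2 (the founder proposes): the investor can get 153 next round, worth 0.62 × 153 = 94.86 now. The founder offers 94.86 and keeps 200 − 94.86 = 105.14.
Round 1 (the investor proposes): the founder can get 105.14 next round, worth 0.9 × 105.14 = 94.626 now, so the investor offers 94.626, keeping 105.374.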